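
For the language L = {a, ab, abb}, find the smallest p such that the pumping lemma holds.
p = 4

For a finite language L, the pumping lemma holds vacuously if p > max|s| for s ∈ L.

The longest string in L = {a, ab, abb} has length 3.
If p = 4, then no string s ∈ L has |s| ≥ p, so the condition is vacuously true.

The minimum pumping length is p = 4.

Why no smaller p works: for any p ≤ 3, the longest string s ∈ L has |s| = 3 ≥ p, so it would
have to be pumpable; but pumping up (i = 2, 3, ...) produces ever longer strings, which cannot all lie in the
finite language L. So the pumping property fails for every p ≤ 3.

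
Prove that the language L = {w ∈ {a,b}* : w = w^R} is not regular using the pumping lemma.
Assume for contradiction that L is regular, and let p ≥ 1 be the pumping length given by the pumping lemma.
Choose s = a^p b a^p. Then s ∈ L (it reads the same in both directions) and |s| = 2p + 1 ≥ p.
By the pumping lemma, s = xyz for some x, y, z with |xy| ≤ p, |y| ≥ 1, and xy^i z ∈ L for every i ≥ 0.
Since |xy| ≤ p and the first p symbols of s are all a's, y = a^k for some k with 1 ≤ k ≤ p.

Take i = 0: xy⁰z = a^(p − k) b a^p.
Its reversal is a^p b a^(p − k). These differ because the block of a's before the unique b has length p − k in one and p in the other, and p − k ≠ p since k ≥ 1. So xy⁰z is not a palindrome, i.e. xy⁰z ∉ L.

This contradicts the pumping lemma, which requires xy^i z ∈ L for all i ≥ 0.
Hence L = {w ∈ {a,b}* : w = w^R} is not regular. ∎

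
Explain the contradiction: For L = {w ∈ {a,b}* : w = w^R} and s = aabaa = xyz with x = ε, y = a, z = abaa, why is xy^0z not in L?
xy⁰z = abaa ∉ L

Pumping with i = 0 replaces y = a by y⁰ = ε:
- Original: s = xyz = aabaa; aabaa reversed is aabaa, the same string, so it is a palindrome and is in L
- Pumped: xy⁰z = ε · ε · abaa = abaa
- abaa reversed is aaba ≠ abaa, so it is not a palindrome and is not in L

The pumping lemma would require xy⁰z ∈ L, so this decomposition yields a contradiction.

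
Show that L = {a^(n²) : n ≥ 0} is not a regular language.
Assume for contradiction that L is regular, and let p ≥ 1 be the pumping length given by the pumping lemma.
Choose s = a^(p²). Then s ∈ L and |s| = p² ≥ p.
By the pumping lemma, s = xyz for some x, y, z with |xy| ≤ p, |y| ≥ 1, and xy^i z ∈ L for every i ≥ 0.
Here y = a^k for some k with 1 ≤ k ≤ |xy| ≤ p.

Take i = 2: |xy²z| = p² + k.
Now p² < p² + k ≤ p² + p < p² + 2p + 1 = (p + 1)².
So |xy²z| lies strictly between the consecutive squares p² and (p + 1)², hence is not a perfect square, and xy²z ∉ L.

This contradicts the pumping lemma, which requires xy^i z ∈ L for all i ≥ 0.
Hence L = {a^(n²) : n ≥ 0} is not regular. ∎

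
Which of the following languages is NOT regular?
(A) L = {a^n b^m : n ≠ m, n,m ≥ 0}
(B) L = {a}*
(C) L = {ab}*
(A) {a^n b^m : n ≠ m, n,m ≥ 0}

(A) L = {a^n b^m : n ≠ m, n,m ≥ 0} is NOT regular.

The pumping lemma can be used to prove this:
After pumping a's, we can make n = m

The other languages are regular because they can be recognized by finite automata.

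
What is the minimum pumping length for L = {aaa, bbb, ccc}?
p = 4

For a finite language L, the pumping lemma holds vacuously if p > max|s| for s ∈ L.

The longest string in L = {aaa, bbb, ccc} has length 3.
If p = 4, then no string s ∈ L has |s| ≥ p, so the condition is vacuously true.

The minimum pumping length is p = 4.

Why no smaller p works: for any p ≤ 3, the longest string s ∈ L has |s| = 3 ≥ p, so it would
have to be pumpable; but pumping up (i = 2, 3, ...) produces ever longer strings, which cannot all lie in the
finite language L. So the pumping property fails for every p ≤ 3.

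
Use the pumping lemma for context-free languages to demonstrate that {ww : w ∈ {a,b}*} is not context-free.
Assume for contradiction that L is context-free, and let p ≥ 1 be the pumping length given by the pumping lemma for CFLs.
Choose s = a^p b^p a^p b^p. Then s ∈ L (take w = a^p b^p) and |s| = 4p ≥ p.
By the CFL pumping lemma, s = uvxyz for some u, v, x, y, z with |vxy| ≤ p, |vy| ≥ 1, and uv^i xy^i z ∈ L for every i ≥ 0.

Write s as four blocks A₁ B₁ A₂ B₂ with A₁ = A₂ = a^p and B₁ = B₂ = b^p. Since |vxy| ≤ p, the window vxy lies inside at most two adjacent blocks. Take i = 0 and let t = uxz, so |t| = 4p − |vy| with 1 ≤ |vy| ≤ p. If |t| is odd, t ∉ L immediately, so assume |vy| is even (hence |vy| ≥ 2) and |t|/2 = 2p − |vy|/2, which satisfies p ≤ |t|/2 ≤ 2p − 1.

Case 1 (vxy inside A₁B₁): t = a^(p−j) b^(p−l) a^p b^p with j + l = |vy|. The second half of t has length < 2p, so it is a suffix of the trailing a^p b^p and ends in b; the first half is a^(p−j) b^(p−l) a^((j+l)/2), which ends in a because (j+l)/2 ≥ 1. The halves differ, so t ∉ L.

Case 2 (vxy inside B₁A₂, straddling the middle): t = a^p b^(p−j) a^(p−l) b^p with j + l = |vy|. If t = ww, then w is a prefix of t of length ≥ p, so w begins with a^p; and w is a suffix of t of length ≥ p, so w ends with b^p. That forces |w| ≥ 2p, contradicting |w| = |t|/2 ≤ 2p − 1. So t ∉ L.

Case 3 (vxy inside A₂B₂): t = a^p b^p a^(p−j) b^(p−l) with j + l = |vy|. The first half of t is a prefix of a^p b^p, so it begins with a; the second half is b^((j+l)/2) a^(p−j) b^(p−l), which begins with b. The halves differ, so t ∉ L.

In every case uv⁰xy⁰z = uxz ∉ L.

This contradicts the CFL pumping lemma, which requires uv^i xy^i z ∈ L for all i ≥ 0.
Hence L = {ww : w ∈ {a,b}*} is not context-free. ∎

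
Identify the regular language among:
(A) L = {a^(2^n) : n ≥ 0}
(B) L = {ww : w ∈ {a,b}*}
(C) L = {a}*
(C) {a}*

(C) L = {a}* is regular.

This can be recognized by a finite automaton (DFA/NFA).
Regular expressions like {a}* define regular languages.

The other choices are not regular:
- {a^(2^n) : n ≥ 0}: After pumping, length is no longer a power of 2
- {ww : w ∈ {a,b}*}: After pumping, the two halves no longer match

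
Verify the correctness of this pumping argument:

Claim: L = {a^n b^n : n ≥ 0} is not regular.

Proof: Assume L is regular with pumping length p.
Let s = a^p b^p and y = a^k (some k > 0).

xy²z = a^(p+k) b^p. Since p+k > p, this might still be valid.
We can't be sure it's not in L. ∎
The proof is INCORRECT.

Error: The conclusion is wrong.
xy²z = a^(p+k) b^p is definitely NOT in L because the number of a's (p+k) ≠ number of b's (p).
The proof incorrectly doubts what is actually a valid contradiction.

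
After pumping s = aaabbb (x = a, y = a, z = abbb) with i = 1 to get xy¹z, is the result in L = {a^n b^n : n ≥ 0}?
Yes

xy¹z = a · a · abbb = aaabbb.
aaabbb = a^3 b^3 has equal counts (3 = 3), so it is in L.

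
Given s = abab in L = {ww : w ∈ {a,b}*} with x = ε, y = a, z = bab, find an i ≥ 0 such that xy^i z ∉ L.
i = 3

xy³z = ε · aaa · bab = aaabab; aaabab has length 6; its halves are aaa and bab, which differ, so it is not in L.
(Other choices also work, e.g. i = 0, 2; only i = 1 is guaranteed to stay in L since xy¹z = s.)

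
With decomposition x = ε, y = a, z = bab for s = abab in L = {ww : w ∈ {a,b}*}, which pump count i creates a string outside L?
i = 0

xy⁰z = ε · ε · bab = bab; bab has odd length 3, so it cannot be written as ww and is not in L.
(Other choices also work, e.g. i = 2, 3; only i = 1 is guaranteed to stay in L since xy¹z = s.)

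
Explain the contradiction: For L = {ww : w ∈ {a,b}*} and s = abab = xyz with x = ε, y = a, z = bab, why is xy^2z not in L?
xy²z = aabab ∉ L

Pumping with i = 2 replaces y = a by y² = aa:
- Original: s = xyz = abab; abab splits into halves ab · ab, which are equal, so it is in L (w = ab)
- Pumped: xy²z = ε · aa · bab = aabab
- aabab has odd length 5, so it cannot be written as ww and is not in L

The pumping lemma would require xy²z ∈ L, so this decomposition yields a contradiction.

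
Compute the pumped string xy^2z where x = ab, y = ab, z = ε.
ababab

Given x = 'ab', y = 'ab', z = '' and i = 2:

xy^2z = x + y·y·...·y (2 times) + z
       = 'ab' + 'ab'^2 + ''
       = 'ab' + 'abab' + ''
       = 'ababab'

The pumped string is 'ababab' with length 6.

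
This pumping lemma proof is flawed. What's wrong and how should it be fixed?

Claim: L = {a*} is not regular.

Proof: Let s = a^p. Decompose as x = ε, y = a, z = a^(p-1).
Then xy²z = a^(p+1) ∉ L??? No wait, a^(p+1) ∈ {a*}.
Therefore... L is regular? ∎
Error: The proof attempts to show a*  is not regular, but a* IS regular!

Correction: a* is a regular language (recognized by a simple DFA with one accepting state and self-loop on 'a'). The pumping lemma can only prove non-regularity, not regularity. For regular languages, pumping always works.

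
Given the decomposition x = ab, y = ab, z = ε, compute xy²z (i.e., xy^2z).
ababab

Given x = 'ab', y = 'ab', z = '' and i = 2:

xy^2z = x + y·y·...·y (2 times) + z
       = 'ab' + 'ab'^2 + ''
       = 'ab' + 'abab' + ''
       = 'ababab'

The pumped string is 'ababab' with length 6.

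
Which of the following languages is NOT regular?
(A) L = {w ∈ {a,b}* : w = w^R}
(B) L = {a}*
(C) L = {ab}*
(A) {w ∈ {a,b}* : w = w^R}

(A) L = {w ∈ {a,b}* : w = w^R} is NOT regular.

The pumping lemma can be used to prove this:
After pumping, the string is no longer symmetric

The other languages are regular because they can be recognized by finite automata.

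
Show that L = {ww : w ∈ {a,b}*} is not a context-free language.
Assume for contradiction that L is context-free, and let p ≥ 1 be the pumping length given by the pumping lemma for CFLs.
Choose s = a^p b^p a^p b^p. Then s ∈ L (take w = a^p b^p) and |s| = 4p ≥ p.
By the CFL pumping lemma, s = uvxyz for some u, v, x, y, z with |vxy| ≤ p, |vy| ≥ 1, and uv^i xy^i z ∈ L for every i ≥ 0.

Write s as four blocks A₁ B₁ A₂ B₂ with A₁ = A₂ = a^p and B₁ = B₂ = b^p. Since |vxy| ≤ p, the window vxy lies inside at most two adjacent blocks. Take i = 0 and let t = uxz, so |t| = 4p − |vy| with 1 ≤ |vy| ≤ p. If |t| is odd, t ∉ L immediately, so assume |vy| is even (hence |vy| ≥ 2) and |t|/2 = 2p − |vy|/2, which satisfies p ≤ |t|/2 ≤ 2p − 1.

Case 1 (vxy inside A₁B₁): t = a^(p−j) b^(p−l) a^p b^p with j + l = |vy|. The second half of t has length < 2p, so it is a suffix of the trailing a^p b^p and ends in b; the first half is a^(p−j) b^(p−l) a^((j+l)/2), which ends in a because (j+l)/2 ≥ 1. The halves differ, so t ∉ L.

Case 2 (vxy inside B₁A₂, straddling the middle): t = a^p b^(p−j) a^(p−l) b^p with j + l = |vy|. If t = ww, then w is a prefix of t of length ≥ p, so w begins with a^p; and w is a suffix of t of length ≥ p, so w ends with b^p. That forces |w| ≥ 2p, contradicting |w| = |t|/2 ≤ 2p − 1. So t ∉ L.

Case 3 (vxy inside A₂B₂): t = a^p b^p a^(p−j) b^(p−l) with j + l = |vy|. The first half of t is a prefix of a^p b^p, so it begins with a; the second half is b^((j+l)/2) a^(p−j) b^(p−l), which begins with b. The halves differ, so t ∉ L.

In every case uv⁰xy⁰z = uxz ∉ L.

This contradicts the CFL pumping lemma, which requires uv^i xy^i z ∈ L for all i ≥ 0.
Hence L = {ww : w ∈ {a,b}*} is not context-free. ∎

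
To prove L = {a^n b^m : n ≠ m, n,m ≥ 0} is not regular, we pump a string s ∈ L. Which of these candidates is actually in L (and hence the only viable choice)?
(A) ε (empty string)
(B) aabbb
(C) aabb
(B) aabbb

The pumping lemma is applied to a string s that lies in L, so first check membership of each option:
- (A) ε = a^0 b^0 has n = m = 0, so it is not in L ✗
- (B) aabbb = a^2 b^3 with 2 ≠ 3, so it is in L ✓
- (C) aabb = a^2 b^2 has n = m = 2, so it is not in L ✗

Only (B) aabbb is in L, so it is the only candidate that could play the role of s.
(In a complete proof one picks s in terms of the pumping length p so that |s| ≥ p is guaranteed; a fixed string like aabbb illustrates the shape of such an s.)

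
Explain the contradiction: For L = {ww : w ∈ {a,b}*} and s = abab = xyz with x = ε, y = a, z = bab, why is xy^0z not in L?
xy⁰z = bab ∉ L

Pumping with i = 0 replaces y = a by y⁰ = ε:
- Original: s = xyz = abab; abab splits into halves ab · ab, which are equal, so it is in L (w = ab)
- Pumped: xy⁰z = ε · ε · bab = bab
- bab has odd length 3, so it cannot be written as ww and is not in L

The pumping lemma would require xy⁰z ∈ L, so this decomposition yields a contradiction.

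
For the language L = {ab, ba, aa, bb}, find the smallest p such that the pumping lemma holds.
p = 3

For a finite language L, the pumping lemma holds vacuously if p > max|s| for s ∈ L.

The longest string in L = {ab, ba, aa, bb} has length 2.
If p = 3, then no string s ∈ L has |s| ≥ p, so the condition is vacuously true.

The minimum pumping length is p = 3.

Why no smaller p works: for any p ≤ 2, the longest string s ∈ L has |s| = 2 ≥ p, so it would
have to be pumpable; but pumping up (i = 2, 3, ...) produces ever longer strings, which cannot all lie in the
finite language L. So the pumping property fails for every p ≤ 2.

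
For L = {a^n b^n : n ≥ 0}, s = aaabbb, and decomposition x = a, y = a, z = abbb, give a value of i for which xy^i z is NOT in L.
i = 0

xy⁰z = a · ε · abbb = aabbb; aabbb has 2 a's and 3 b's; 2 ≠ 3, so it is not in L.
(Other choices also work, e.g. i = 2, 3; only i = 1 is guaranteed to stay in L since xy¹z = s.)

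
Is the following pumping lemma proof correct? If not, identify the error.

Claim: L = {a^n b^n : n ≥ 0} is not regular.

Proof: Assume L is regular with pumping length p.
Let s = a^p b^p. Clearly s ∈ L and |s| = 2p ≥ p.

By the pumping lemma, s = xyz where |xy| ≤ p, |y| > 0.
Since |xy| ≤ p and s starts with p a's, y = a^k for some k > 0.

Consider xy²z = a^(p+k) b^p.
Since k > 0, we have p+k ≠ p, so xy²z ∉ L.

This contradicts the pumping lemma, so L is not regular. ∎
The proof is correct.

This proof is valid because:
1. The string s = a^p b^p is correctly in L
2. The decomposition analysis is correct: y must consist only of a's
3. The contradiction is valid: pumping increases a's but not b's
4. The conclusion follows logically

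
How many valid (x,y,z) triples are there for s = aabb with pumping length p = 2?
3

For s = 'aabb' with pumping length p = 2:

Constraints: |xy| ≤ 2, |y| > 0

Valid decompositions (|xy| ≤ p, |y| ≥ 1):
  • x='', y='a', z='abb'
  • x='a', y='a', z='bb'
  • x='', y='aa', z='bb'

Total count: 3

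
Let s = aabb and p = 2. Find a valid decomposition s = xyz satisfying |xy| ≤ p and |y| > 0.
x = '', y = 'a', z = 'abb'

For s = aabb and p = 2, one valid decomposition is:
- x = '' (length 0)
- y = 'a' (length 1)
- z = 'abb' (length 3)

Verification:
- xyz = '' + 'a' + 'abb' = aabb ✓
- |xy| = 1 ≤ 2 ✓
- |y| = 1 > 0 ✓

All pumping lemma constraints are satisfied.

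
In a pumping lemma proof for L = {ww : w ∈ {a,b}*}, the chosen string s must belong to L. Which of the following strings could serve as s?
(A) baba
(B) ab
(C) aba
(A) baba

The pumping lemma is applied to a string s that lies in L, so first check membership of each option:
- (A) baba splits into halves ba · ba, which are equal, so it is in L (w = ba) ✓
- (B) ab has length 2; its halves are a and b, which differ, so it is not in L ✗
- (C) aba has odd length 3, so it cannot be written as ww and is not in L ✗

Only (A) baba is in L, so it is the only candidate that could play the role of s.
(In a complete proof one picks s in terms of the pumping length p so that |s| ≥ p is guaranteed; a fixed string like baba illustrates the shape of such an s.)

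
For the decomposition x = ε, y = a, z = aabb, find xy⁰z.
aabb

Given x = '', y = 'a', z = 'aabb' and i = 0:

xy^0z = x + y·y·...·y (0 times) + z
       = '' + 'a'^0 + 'aabb'
       = '' + '' + 'aabb'
       = 'aabb'

The pumped string is 'aabb' with length 4.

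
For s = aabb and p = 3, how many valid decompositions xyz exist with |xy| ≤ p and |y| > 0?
6

For s = 'aabb' with pumping length p = 3:

Constraints: |xy| ≤ 3, |y| > 0

Valid decompositions (|xy| ≤ p, |y| ≥ 1):
  • x='', y='a', z='abb'
  • x='a', y='a', z='bb'
  • x='', y='aa', z='bb'
  • x='aa', y='b', z='b'
  • x='a', y='ab', z='b'
  • x='', y='aab', z='b'

Total count: 6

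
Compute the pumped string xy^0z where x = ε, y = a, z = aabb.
aabb

Given x = '', y = 'a', z = 'aabb' and i = 0:

xy^0z = x + y·y·...·y (0 times) + z
       = '' + 'a'^0 + 'aabb'
       = '' + '' + 'aabb'
       = 'aabb'

The pumped string is 'aabb' with length 4.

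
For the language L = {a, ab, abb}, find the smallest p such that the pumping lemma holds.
p = 4

For a finite language L, the pumping lemma holds vacuously if p > max|s| for s ∈ L.

The longest string in L = {a, ab, abb} has length 3.
If p = 4, then no string s ∈ L has |s| ≥ p, so the condition is vacuously true.

The minimum pumping length is p = 4.

Why no smaller p works: for any p ≤ 3, the longest string s ∈ L has |s| = 3 ≥ p, so it would
have to be pumpable; but pumping up (i = 2, 3, ...) produces ever longer strings, which cannot all lie in the
finite language L. So the pumping property fails for every p ≤ 3.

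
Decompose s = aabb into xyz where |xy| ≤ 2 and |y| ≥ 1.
x = '', y = 'aa', z = 'bb'

For s = aabb and p = 2, one valid decomposition is:
- x = '' (length 0)
- y = 'aa' (length 2)
- z = 'bb' (length 2)

Verification:
- xyz = '' + 'aa' + 'bb' = aabb ✓
- |xy| = 2 ≤ 2 ✓
- |y| = 2 > 0 ✓

All pumping lemma constraints are satisfied.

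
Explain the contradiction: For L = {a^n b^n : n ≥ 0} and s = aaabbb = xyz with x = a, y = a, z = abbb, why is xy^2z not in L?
xy²z = aaaabbb ∉ L

Pumping with i = 2 replaces y = a by y² = aa:
- Original: s = xyz = aaabbb; aaabbb = a^3 b^3 has equal counts (3 = 3), so it is in L
- Pumped: xy²z = a · aa · abbb = aaaabbb
- aaaabbb has 4 a's and 3 b's; 4 ≠ 3, so it is not in L

The pumping lemma would require xy²z ∈ L, so this decomposition yields a contradiction.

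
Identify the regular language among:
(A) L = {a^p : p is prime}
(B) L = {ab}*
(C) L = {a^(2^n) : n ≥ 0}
(B) {ab}*

(B) L = {ab}* is regular.

This can be recognized by a finite automaton (DFA/NFA).
Regular expressions like {ab}* define regular languages.

The other choices are not regular:
- {a^p : p is prime}: After pumping, the length becomes composite
- {a^(2^n) : n ≥ 0}: After pumping, length is no longer a power of 2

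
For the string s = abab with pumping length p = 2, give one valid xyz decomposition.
x = 'a', y = 'b', z = 'ab'

For s = abab and p = 2, one valid decomposition is:
- x = 'a' (length 1)
- y = 'b' (length 1)
- z = 'ab' (length 2)

Verification:
- xyz = 'a' + 'b' + 'ab' = abab ✓
- |xy| = 2 ≤ 2 ✓
- |y| = 1 > 0 ✓

All pumping lemma constraints are satisfied.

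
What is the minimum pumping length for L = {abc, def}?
p = 4

For a finite language L, the pumping lemma holds vacuously if p > max|s| for s ∈ L.

The longest string in L = {abc, def} has length 3.
If p = 4, then no string s ∈ L has |s| ≥ p, so the condition is vacuously true.

The minimum pumping length is p = 4.

Why no smaller p works: for any p ≤ 3, the longest string s ∈ L has |s| = 3 ≥ p, so it would
have to be pumpable; but pumping up (i = 2, 3, ...) produces ever longer strings, which cannot all lie in the
finite language L. So the pumping property fails for every p ≤ 3.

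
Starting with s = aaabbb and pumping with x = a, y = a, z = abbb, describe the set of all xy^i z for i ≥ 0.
{xy^i z : i ≥ 0} = {a^(2+i) b^3 : i ≥ 0} = {aabbb, aaabbb, aaaabbb, ...}

With x = a, y = a, z = abbb: Starting with aaabbb and pumping the second 'a', we get strings with 2+i a's followed by 3 b's for i = 0, 1, 2, ...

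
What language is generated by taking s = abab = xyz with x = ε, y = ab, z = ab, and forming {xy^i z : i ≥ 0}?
{xy^i z : i ≥ 0} = {(ab)^(i+1) : i ≥ 0} = {ab, abab, ababab, ...}

With x = ε, y = ab, z = ab: Pumping 'ab' gives strings of alternating a's and b's.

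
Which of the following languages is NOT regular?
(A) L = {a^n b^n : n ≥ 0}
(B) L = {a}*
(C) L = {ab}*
(A) {a^n b^n : n ≥ 0}

(A) L = {a^n b^n : n ≥ 0} is NOT regular.

The pumping lemma can be used to prove this:
After pumping, the number of a's and b's become unequal

The other languages are regular because they can be recognized by finite automata.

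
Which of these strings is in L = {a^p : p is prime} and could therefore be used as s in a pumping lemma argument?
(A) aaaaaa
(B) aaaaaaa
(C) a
(B) aaaaaaa

The pumping lemma is applied to a string s that lies in L, so first check membership of each option:
- (A) aaaaaa has length 6 = 2 × 3, which is not prime, so it is not in L ✗
- (B) aaaaaaa has length 7, which is prime, so it is in L ✓
- (C) a has length 1, which is not prime, so it is not in L ✗

Only (B) aaaaaaa is in L, so it is the only candidate that could play the role of s.
(In a complete proof one picks s in terms of the pumping length p so that |s| ≥ p is guaranteed; a fixed string like aaaaaaa illustrates the shape of such an s.)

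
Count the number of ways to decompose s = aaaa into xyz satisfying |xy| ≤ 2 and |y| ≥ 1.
3

For s = 'aaaa' with pumping length p = 2:

Constraints: |xy| ≤ 2, |y| > 0

Valid decompositions (|xy| ≤ p, |y| ≥ 1):
  • x='', y='a', z='aaa'
  • x='a', y='a', z='aa'
  • x='', y='aa', z='aa'

Total count: 3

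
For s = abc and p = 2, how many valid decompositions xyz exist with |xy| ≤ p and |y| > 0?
3

For s = 'abc' with pumping length p = 2:

Constraints: |xy| ≤ 2, |y| > 0

Valid decompositions (|xy| ≤ p, |y| ≥ 1):
  • x='', y='a', z='bc'
  • x='a', y='b', z='c'
  • x='', y='ab', z='c'

Total count: 3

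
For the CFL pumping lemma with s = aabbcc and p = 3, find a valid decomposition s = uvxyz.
u='aa', v='b', x='b', y='c', z='c'

For s = aabbcc with pumping length p = 3:

One valid decomposition:
- u = 'aa'
- v = 'b'
- x = 'b'
- y = 'c'
- z = 'c'

Verification:
- uvxyz = 'aa' + 'b' + 'b' + 'c' + 'c' = aabbcc ✓
- |vxy| = |'bbc'| = 3 ≤ 3 ✓
- |vy| = |'bc'| = 2 > 0 ✓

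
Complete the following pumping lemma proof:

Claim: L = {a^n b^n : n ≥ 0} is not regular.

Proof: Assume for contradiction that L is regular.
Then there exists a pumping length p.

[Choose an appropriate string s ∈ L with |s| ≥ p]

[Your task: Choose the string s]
s = a^p b^p

This string is in L (has equal a's and b's) and has length 2p ≥ p.
Any decomposition xyz with |xy| ≤ p means y consists only of a's,
so pumping will unbalance the counts.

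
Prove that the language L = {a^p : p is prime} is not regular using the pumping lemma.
Assume for contradiction that L is regular, and let p ≥ 1 be the pumping length given by the pumping lemma.
Choose a prime q with q ≥ p (one exists because there are infinitely many primes) and let s = a^q. Then s ∈ L and |s| = q ≥ p.
By the pumping lemma, s = xyz for some x, y, z with |xy| ≤ p, |y| ≥ 1, and xy^i z ∈ L for every i ≥ 0.
Here y = a^k for some k with 1 ≤ k ≤ p, and xy^i z = a^(q + (i − 1)k) for every i ≥ 0.

Take i = q + 1: |xy^(q+1) z| = q + qk = q(k + 1).
Both factors satisfy q ≥ 2 and k + 1 ≥ 2, so q(k + 1) is composite, and xy^(q+1) z ∉ L.

This contradicts the pumping lemma, which requires xy^i z ∈ L for all i ≥ 0.
Hence L = {a^p : p is prime} is not regular. ∎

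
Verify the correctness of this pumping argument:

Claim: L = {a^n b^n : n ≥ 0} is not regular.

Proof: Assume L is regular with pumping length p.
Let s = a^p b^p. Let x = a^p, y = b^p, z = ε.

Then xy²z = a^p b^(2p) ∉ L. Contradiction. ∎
The proof is INCORRECT.

Error: The decomposition violates |xy| ≤ p.
With x = a^p and y = b^p, we have |xy| = 2p > p.
The pumping lemma requires |xy| ≤ p, so y must be within the first p characters.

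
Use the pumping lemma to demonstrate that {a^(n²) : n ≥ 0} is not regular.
Assume for contradiction that L is regular, and let p ≥ 1 be the pumping length given by the pumping lemma.
Choose s = a^(p²). Then s ∈ L and |s| = p² ≥ p.
By the pumping lemma, s = xyz for some x, y, z with |xy| ≤ p, |y| ≥ 1, and xy^i z ∈ L for every i ≥ 0.
Here y = a^k for some k with 1 ≤ k ≤ |xy| ≤ p.

Take i = 2: |xy²z| = p² + k.
Now p² < p² + k ≤ p² + p < p² + 2p + 1 = (p + 1)².
So |xy²z| lies strictly between the consecutive squares p² and (p + 1)², hence is not a perfect square, and xy²z ∉ L.

This contradicts the pumping lemma, which requires xy^i z ∈ L for all i ≥ 0.
Hence L = {a^(n²) : n ≥ 0} is not regular. ∎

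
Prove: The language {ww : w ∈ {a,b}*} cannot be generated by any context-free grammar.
Assume for contradiction that L is context-free, and let p ≥ 1 be the pumping length given by the pumping lemma for CFLs.
Choose s = a^p b^p a^p b^p. Then s ∈ L (take w = a^p b^p) and |s| = 4p ≥ p.
By the CFL pumping lemma, s = uvxyz for some u, v, x, y, z with |vxy| ≤ p, |vy| ≥ 1, and uv^i xy^i z ∈ L for every i ≥ 0.

Write s as four blocks A₁ B₁ A₂ B₂ with A₁ = A₂ = a^p and B₁ = B₂ = b^p. Since |vxy| ≤ p, the window vxy lies inside at most two adjacent blocks. Take i = 0 and let t = uxz, so |t| = 4p − |vy| with 1 ≤ |vy| ≤ p. If |t| is odd, t ∉ L immediately, so assume |vy| is even (hence |vy| ≥ 2) and |t|/2 = 2p − |vy|/2, which satisfies p ≤ |t|/2 ≤ 2p − 1.

Case 1 (vxy inside A₁B₁): t = a^(p−j) b^(p−l) a^p b^p with j + l = |vy|. The second half of t has length < 2p, so it is a suffix of the trailing a^p b^p and ends in b; the first half is a^(p−j) b^(p−l) a^((j+l)/2), which ends in a because (j+l)/2 ≥ 1. The halves differ, so t ∉ L.

Case 2 (vxy inside B₁A₂, straddling the middle): t = a^p b^(p−j) a^(p−l) b^p with j + l = |vy|. If t = ww, then w is a prefix of t of length ≥ p, so w begins with a^p; and w is a suffix of t of length ≥ p, so w ends with b^p. That forces |w| ≥ 2p, contradicting |w| = |t|/2 ≤ 2p − 1. So t ∉ L.

Case 3 (vxy inside A₂B₂): t = a^p b^p a^(p−j) b^(p−l) with j + l = |vy|. The first half of t is a prefix of a^p b^p, so it begins with a; the second half is b^((j+l)/2) a^(p−j) b^(p−l), which begins with b. The halves differ, so t ∉ L.

In every case uv⁰xy⁰z = uxz ∉ L.

This contradicts the CFL pumping lemma, which requires uv^i xy^i z ∈ L for all i ≥ 0.
Hence L = {ww : w ∈ {a,b}*} is not context-free. ∎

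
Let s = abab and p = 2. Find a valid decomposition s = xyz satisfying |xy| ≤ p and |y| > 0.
x = 'a', y = 'b', z = 'ab'

For s = abab and p = 2, one valid decomposition is:
- x = 'a' (length 1)
- y = 'b' (length 1)
- z = 'ab' (length 2)

Verification:
- xyz = 'a' + 'b' + 'ab' = abab ✓
- |xy| = 2 ≤ 2 ✓
- |y| = 1 > 0 ✓

All pumping lemma constraints are satisfied.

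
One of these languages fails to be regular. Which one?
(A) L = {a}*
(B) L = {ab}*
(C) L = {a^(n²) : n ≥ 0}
(C) {a^(n²) : n ≥ 0}

(C) L = {a^(n²) : n ≥ 0} is NOT regular.

The pumping lemma can be used to prove this:
After pumping, length is no longer a perfect square

The other languages are regular because they can be recognized by finite automata.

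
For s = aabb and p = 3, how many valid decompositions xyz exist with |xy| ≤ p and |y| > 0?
6

For s = 'aabb' with pumping length p = 3:

Constraints: |xy| ≤ 3, |y| > 0

Valid decompositions (|xy| ≤ p, |y| ≥ 1):
  • x='', y='a', z='abb'
  • x='a', y='a', z='bb'
  • x='', y='aa', z='bb'
  • x='aa', y='b', z='b'
  • x='a', y='ab', z='b'
  • x='', y='aab', z='b'

Total count: 6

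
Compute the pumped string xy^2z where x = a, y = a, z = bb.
aaabb

Given x = 'a', y = 'a', z = 'bb' and i = 2:

xy^2z = x + y·y·...·y (2 times) + z
       = 'a' + 'a'^2 + 'bb'
       = 'a' + 'aa' + 'bb'
       = 'aaabb'

The pumped string is 'aaabb' with length 5.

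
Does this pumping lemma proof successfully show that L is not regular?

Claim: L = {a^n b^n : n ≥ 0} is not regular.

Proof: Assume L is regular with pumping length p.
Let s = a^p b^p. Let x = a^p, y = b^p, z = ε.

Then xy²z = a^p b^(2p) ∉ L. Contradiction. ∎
The proof is INCORRECT.

Error: The decomposition violates |xy| ≤ p.
With x = a^p and y = b^p, we have |xy| = 2p > p.
The pumping lemma requires |xy| ≤ p, so y must be within the first p characters.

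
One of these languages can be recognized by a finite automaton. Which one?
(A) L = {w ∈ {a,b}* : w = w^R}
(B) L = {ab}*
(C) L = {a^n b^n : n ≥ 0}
(B) {ab}*

(B) L = {ab}* is regular.

This can be recognized by a finite automaton (DFA/NFA).
Regular expressions like {ab}* define regular languages.

The other choices are not regular:
- {a^n b^n : n ≥ 0}: After pumping, the number of a's and b's become unequal
- {w ∈ {a,b}* : w = w^R}: After pumping, the string is no longer symmetric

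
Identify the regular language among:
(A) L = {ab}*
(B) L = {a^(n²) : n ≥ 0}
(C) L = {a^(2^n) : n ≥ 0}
(A) {ab}*

(A) L = {ab}* is regular.

This can be recognized by a finite automaton (DFA/NFA).
Regular expressions like {ab}* define regular languages.

The other choices are not regular:
- {a^(n²) : n ≥ 0}: After pumping, length is no longer a perfect square
- {a^(2^n) : n ≥ 0}: After pumping, length is no longer a power of 2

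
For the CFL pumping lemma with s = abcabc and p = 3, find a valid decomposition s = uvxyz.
u='ab', v='c', x='a', y='b', z='c'

For s = abcabc with pumping length p = 3:

One valid decomposition:
- u = 'ab'
- v = 'c'
- x = 'a'
- y = 'b'
- z = 'c'

Verification:
- uvxyz = 'ab' + 'c' + 'a' + 'b' + 'c' = abcabc ✓
- |vxy| = |'cab'| = 3 ≤ 3 ✓
- |vy| = |'cb'| = 2 > 0 ✓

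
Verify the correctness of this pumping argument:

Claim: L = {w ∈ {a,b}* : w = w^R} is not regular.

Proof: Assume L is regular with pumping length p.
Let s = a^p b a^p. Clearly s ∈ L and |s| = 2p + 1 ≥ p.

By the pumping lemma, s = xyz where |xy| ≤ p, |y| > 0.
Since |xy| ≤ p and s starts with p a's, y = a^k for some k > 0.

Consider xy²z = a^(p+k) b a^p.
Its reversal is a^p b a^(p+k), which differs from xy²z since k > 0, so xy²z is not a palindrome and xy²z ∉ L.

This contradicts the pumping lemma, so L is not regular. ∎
The proof is correct.

This proof is valid because:
1. s = a^p b a^p is in L and is chosen in terms of p, so |s| ≥ p holds for every p
2. The decomposition analysis is correct: |xy| ≤ p forces y to lie inside the leading a's
3. The contradiction is valid: a^(p+k) b a^p has more a's before the b than after it, so it is not a palindrome
4. The conclusion follows logically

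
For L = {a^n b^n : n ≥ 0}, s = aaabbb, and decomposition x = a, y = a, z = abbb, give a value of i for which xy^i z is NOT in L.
i = 0

xy⁰z = a · ε · abbb = aabbb; aabbb has 2 a's and 3 b's; 2 ≠ 3, so it is not in L.
(Other choices also work, e.g. i = 2, 3; only i = 1 is guaranteed to stay in L since xy¹z = s.)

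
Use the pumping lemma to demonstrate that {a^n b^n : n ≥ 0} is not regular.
Assume for contradiction that L is regular, and let p ≥ 1 be the pumping length given by the pumping lemma.
Choose s = a^p b^p. Then s ∈ L and |s| = 2p ≥ p.
By the pumping lemma, s = xyz for some x, y, z with |xy| ≤ p, |y| ≥ 1, and xy^i z ∈ L for every i ≥ 0.
Since |xy| ≤ p and the first p symbols of s are all a's, we must have y = a^k for some k with 1 ≤ k ≤ p.

Take i = 0: xy⁰z = a^(p − k) b^p.
This string has p − k a's but p b's, and p − k < p because k ≥ 1. So xy⁰z ∉ L.

This contradicts the pumping lemma, which requires xy^i z ∈ L for all i ≥ 0.
Hence L = {a^n b^n : n ≥ 0} is not regular. ∎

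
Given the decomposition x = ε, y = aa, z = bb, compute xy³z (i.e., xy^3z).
aaaaaabb

Given x = '', y = 'aa', z = 'bb' and i = 3:

xy^3z = x + y·y·...·y (3 times) + z
       = '' + 'aa'^3 + 'bb'
       = '' + 'aaaaaa' + 'bb'
       = 'aaaaaabb'

The pumped string is 'aaaaaabb' with length 8.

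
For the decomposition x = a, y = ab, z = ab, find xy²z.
aababab

Given x = 'a', y = 'ab', z = 'ab' and i = 2:

xy^2z = x + y·y·...·y (2 times) + z
       = 'a' + 'ab'^2 + 'ab'
       = 'a' + 'abab' + 'ab'
       = 'aababab'

The pumped string is 'aababab' with length 7.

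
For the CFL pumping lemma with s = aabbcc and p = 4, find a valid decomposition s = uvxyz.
u='a', v='a', x='bb', y='c', z='c'

For s = aabbcc with pumping length p = 4:

One valid decomposition:
- u = 'a'
- v = 'a'
- x = 'bb'
- y = 'c'
- z = 'c'

Verification:
- uvxyz = 'a' + 'a' + 'bb' + 'c' + 'c' = aabbcc ✓
- |vxy| = |'abbc'| = 4 ≤ 4 ✓
- |vy| = |'ac'| = 2 > 0 ✓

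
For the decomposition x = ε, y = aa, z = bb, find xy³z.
aaaaaabb

Given x = '', y = 'aa', z = 'bb' and i = 3:

xy^3z = x + y·y·...·y (3 times) + z
       = '' + 'aa'^3 + 'bb'
       = '' + 'aaaaaa' + 'bb'
       = 'aaaaaabb'

The pumped string is 'aaaaaabb' with length 8.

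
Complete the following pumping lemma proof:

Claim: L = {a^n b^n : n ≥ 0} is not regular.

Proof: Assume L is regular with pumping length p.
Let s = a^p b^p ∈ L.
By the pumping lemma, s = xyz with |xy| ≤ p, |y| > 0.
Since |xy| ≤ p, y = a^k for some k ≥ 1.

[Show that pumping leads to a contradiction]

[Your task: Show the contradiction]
Consider xy²z = a^(p+k) b^p.

Since k ≥ 1, we have p + k > p.
So xy²z has more a's than b's: (p+k) a's vs p b's.
This means xy²z ∉ L because a^n b^n requires equal counts.

This contradicts the pumping lemma which states xy²z ∈ L.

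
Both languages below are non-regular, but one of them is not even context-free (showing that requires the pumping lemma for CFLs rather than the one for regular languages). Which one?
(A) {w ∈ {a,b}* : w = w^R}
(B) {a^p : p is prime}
(B) {a^p : p is prime}

(B) {a^p : p is prime} requires the CFL pumping lemma.

- {w ∈ {a,b}* : w = w^R} is context-free (but not regular)
  • Can be shown non-regular with the regular pumping lemma
  • After pumping, the string is no longer symmetric

- {a^p : p is prime} is NOT context-free
  • Requires the CFL pumping lemma to prove
  • The CFL pumping lemma also fails because prime gaps are unbounded

The CFL pumping lemma is "stronger" in that it can prove non-membership
in the larger class of context-free languages.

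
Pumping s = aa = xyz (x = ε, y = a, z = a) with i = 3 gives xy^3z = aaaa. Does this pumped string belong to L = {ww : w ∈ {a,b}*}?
Yes

xy³z = ε · aaa · a = aaaa.
aaaa splits into halves aa · aa, which are equal, so it is in L (w = aa).
(A single pumped string landing in L is not a contradiction by itself; a non-regularity proof needs some i for which xy^i z ∉ L, for every admissible decomposition.)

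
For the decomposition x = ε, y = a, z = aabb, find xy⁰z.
aabb

Given x = '', y = 'a', z = 'aabb' and i = 0:

xy^0z = x + y·y·...·y (0 times) + z
       = '' + 'a'^0 + 'aabb'
       = '' + '' + 'aabb'
       = 'aabb'

The pumped string is 'aabb' with length 4.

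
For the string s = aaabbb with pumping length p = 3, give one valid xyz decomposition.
x = 'a', y = 'a', z = 'abbb'

For s = aaabbb and p = 3, one valid decomposition is:
- x = 'a' (length 1)
- y = 'a' (length 1)
- z = 'abbb' (length 4)

Verification:
- xyz = 'a' + 'a' + 'abbb' = aaabbb ✓
- |xy| = 2 ≤ 3 ✓
- |y| = 1 > 0 ✓

All pumping lemma constraints are satisfied.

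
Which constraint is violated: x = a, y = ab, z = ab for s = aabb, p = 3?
Violated: xyz = s

The decomposition x = a, y = ab, z = ab for s = aabb with p = 3
violates the constraint: xyz = s

xyz = 'a' + 'ab' + 'ab' = 'aabab' ≠ 'aabb' = s. The decomposition doesn't reconstruct s.

Pumping lemma constraints:
1. xyz = s (decomposition is valid)
2. |xy| ≤ p
3. |y| > 0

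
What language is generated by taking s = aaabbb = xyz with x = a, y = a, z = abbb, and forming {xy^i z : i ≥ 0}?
{xy^i z : i ≥ 0} = {a^(2+i) b^3 : i ≥ 0} = {aabbb, aaabbb, aaaabbb, ...}

With x = a, y = a, z = abbb: Starting with aaabbb and pumping the second 'a', we get strings with 2+i a's followed by 3 b's for i = 0, 1, 2, ...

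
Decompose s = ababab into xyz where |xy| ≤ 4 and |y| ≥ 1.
x = 'a', y = 'bab', z = 'ab'

For s = ababab and p = 4, one valid decomposition is:
- x = 'a' (length 1)
- y = 'bab' (length 3)
- z = 'ab' (length 2)

Verification:
- xyz = 'a' + 'bab' + 'ab' = ababab ✓
- |xy| = 4 ≤ 4 ✓
- |y| = 3 > 0 ✓

All pumping lemma constraints are satisfied.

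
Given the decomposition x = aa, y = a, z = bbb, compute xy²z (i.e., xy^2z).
aaaabbb

Given x = 'aa', y = 'a', z = 'bbb' and i = 2:

xy^2z = x + y·y·...·y (2 times) + z
       = 'aa' + 'a'^2 + 'bbb'
       = 'aa' + 'aa' + 'bbb'
       = 'aaaabbb'

The pumped string is 'aaaabbb' with length 7.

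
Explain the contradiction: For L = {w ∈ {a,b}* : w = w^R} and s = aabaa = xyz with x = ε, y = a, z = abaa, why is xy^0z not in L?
xy⁰z = abaa ∉ L

Pumping with i = 0 replaces y = a by y⁰ = ε:
- Original: s = xyz = aabaa; aabaa reversed is aabaa, the same string, so it is a palindrome and is in L
- Pumped: xy⁰z = ε · ε · abaa = abaa
- abaa reversed is aaba ≠ abaa, so it is not a palindrome and is not in L

The pumping lemma would require xy⁰z ∈ L, so this decomposition yields a contradiction.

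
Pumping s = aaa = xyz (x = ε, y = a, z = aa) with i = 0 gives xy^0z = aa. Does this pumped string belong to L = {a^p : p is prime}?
Yes

xy⁰z = ε · ε · aa = aa.
aa has length 2, which is prime, so it is in L.
(A single pumped string landing in L is not a contradiction by itself; a non-regularity proof needs some i for which xy^i z ∉ L, for every admissible decomposition.)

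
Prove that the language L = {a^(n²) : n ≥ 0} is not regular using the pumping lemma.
Assume for contradiction that L is regular, and let p ≥ 1 be the pumping length given by the pumping lemma.
Choose s = a^(p²). Then s ∈ L and |s| = p² ≥ p.
By the pumping lemma, s = xyz for some x, y, z with |xy| ≤ p, |y| ≥ 1, and xy^i z ∈ L for every i ≥ 0.
Here y = a^k for some k with 1 ≤ k ≤ |xy| ≤ p.

Take i = 2: |xy²z| = p² + k.
Now p² < p² + k ≤ p² + p < p² + 2p + 1 = (p + 1)².
So |xy²z| lies strictly between the consecutive squares p² and (p + 1)², hence is not a perfect square, and xy²z ∉ L.

This contradicts the pumping lemma, which requires xy^i z ∈ L for all i ≥ 0.
Hence L = {a^(n²) : n ≥ 0} is not regular. ∎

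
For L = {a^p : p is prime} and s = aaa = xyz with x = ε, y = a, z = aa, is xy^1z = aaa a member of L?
Yes

xy¹z = ε · a · aa = aaa.
aaa has length 3, which is prime, so it is in L.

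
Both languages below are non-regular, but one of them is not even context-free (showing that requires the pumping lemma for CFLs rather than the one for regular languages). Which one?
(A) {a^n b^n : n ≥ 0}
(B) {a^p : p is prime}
(B) {a^p : p is prime}

(B) {a^p : p is prime} requires the CFL pumping lemma.

- {a^n b^n : n ≥ 0} is context-free (but not regular)
  • Can be shown non-regular with the regular pumping lemma
  • After pumping, the number of a's and b's become unequal

- {a^p : p is prime} is NOT context-free
  • Requires the CFL pumping lemma to prove
  • The CFL pumping lemma also fails because prime gaps are unbounded

The CFL pumping lemma is "stronger" in that it can prove non-membership
in the larger class of context-free languages.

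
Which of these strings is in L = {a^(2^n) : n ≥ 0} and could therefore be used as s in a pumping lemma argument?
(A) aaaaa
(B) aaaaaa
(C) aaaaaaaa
(C) aaaaaaaa

The pumping lemma is applied to a string s that lies in L, so first check membership of each option:
- (A) aaaaa has length 5, strictly between 2^2 = 4 and 2^3 = 8, so it is not in L ✗
- (B) aaaaaa has length 6, strictly between 2^2 = 4 and 2^3 = 8, so it is not in L ✗
- (C) aaaaaaaa has length 8 = 2^3, so it is in L ✓

Only (C) aaaaaaaa is in L, so it is the only candidate that could play the role of s.
(In a complete proof one picks s in terms of the pumping length p so that |s| ≥ p is guaranteed; a fixed string like aaaaaaaa illustrates the shape of such an s.)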